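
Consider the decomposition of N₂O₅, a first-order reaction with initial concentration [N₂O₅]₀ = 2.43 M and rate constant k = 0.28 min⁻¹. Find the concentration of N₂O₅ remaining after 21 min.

0.006791 M

Step 1: For a first-order reaction: [N₂O₅] = [N₂O₅]₀ × e^(-kt)
Step 2: [N₂O₅] = 2.43 × e^(-0.28 × 21)
Step 3: [N₂O₅] = 2.43 × e^(-5.88)
Step 4: [N₂O₅] = 2.43 × 0.00279479 = 0.006791 M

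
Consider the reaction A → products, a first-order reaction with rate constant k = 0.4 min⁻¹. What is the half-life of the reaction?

1.733 min

Step 1: For a first-order reaction, t₁/₂ = ln(2)/k
Step 2: t₁/₂ = ln(2)/0.4
Step 3: t₁/₂ = 0.6931/0.4 = 1.733 min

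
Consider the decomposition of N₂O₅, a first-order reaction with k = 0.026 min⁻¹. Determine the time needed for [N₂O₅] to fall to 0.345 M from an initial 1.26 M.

49.82 min

Step 1: For first-order: t = ln([N₂O₅]₀/[N₂O₅])/k
Step 2: t = ln(1.26/0.345)/0.026
Step 3: t = ln(3.652)/0.026
Step 4: t = 1.295/0.026 = 49.82 min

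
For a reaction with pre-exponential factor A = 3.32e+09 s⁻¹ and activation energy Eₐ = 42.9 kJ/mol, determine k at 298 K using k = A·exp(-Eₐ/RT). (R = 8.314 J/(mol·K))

1.00e+02 s⁻¹

Step 1: Use the Arrhenius equation: k = A × exp(-Eₐ/RT)
Step 2: Convert Eₐ to J/mol: 42.9 kJ/mol = 42900 J/mol
Step 3: Calculate the exponent: -Eₐ/(RT) = -42900/(8.314 × 298) = -17.31534
Step 4: k = 3.32e+09 × exp(-17.31534)
Step 5: k = 3.32e+09 × 3.02025e-08 = 1.0027e+02 s⁻¹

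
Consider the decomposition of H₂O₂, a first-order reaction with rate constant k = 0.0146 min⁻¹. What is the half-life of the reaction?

47.48 min

Step 1: For a first-order reaction, t₁/₂ = ln(2)/k
Step 2: t₁/₂ = ln(2)/0.0146
Step 3: t₁/₂ = 0.6931/0.0146 = 47.48 min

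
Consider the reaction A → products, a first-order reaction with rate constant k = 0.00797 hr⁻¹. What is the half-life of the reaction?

86.97 hr

Step 1: For a first-order reaction, t₁/₂ = ln(2)/k
Step 2: t₁/₂ = ln(2)/0.00797
Step 3: t₁/₂ = 0.6931/0.00797 = 86.97 hr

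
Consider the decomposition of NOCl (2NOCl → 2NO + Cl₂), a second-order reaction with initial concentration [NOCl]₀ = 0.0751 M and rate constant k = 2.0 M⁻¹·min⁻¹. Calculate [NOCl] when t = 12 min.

0.0268 M

Step 1: For a second-order reaction: 1/[NOCl] = 1/[NOCl]₀ + kt
Step 2: 1/[NOCl] = 1/0.0751 + 2.0 × 12
Step 3: 1/[NOCl] = 13.32 + 24 = 37.32
Step 4: [NOCl] = 1/37.32 = 0.0268 M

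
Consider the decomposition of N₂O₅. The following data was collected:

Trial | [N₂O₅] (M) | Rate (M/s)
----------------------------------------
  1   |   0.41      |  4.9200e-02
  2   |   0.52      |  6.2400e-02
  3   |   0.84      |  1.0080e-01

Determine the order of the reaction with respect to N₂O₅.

first order (1)

Step 1: Compare trials to find order n where rate₂/rate₁ = ([N₂O₅]₂/[N₂O₅]₁)^n
Step 2: rate₂/rate₁ = 6.2400e-02/4.9200e-02 = 1.268
Step 3: [N₂O₅]₂/[N₂O₅]₁ = 0.52/0.41 = 1.268
Step 4: n = ln(1.268)/ln(1.268) = 1.00 ≈ 1
Step 5: The reaction is first order in N₂O₅.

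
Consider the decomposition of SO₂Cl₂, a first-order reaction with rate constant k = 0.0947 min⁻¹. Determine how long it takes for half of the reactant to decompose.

7.319 min

Step 1: For a first-order reaction, t₁/₂ = ln(2)/k
Step 2: t₁/₂ = ln(2)/0.0947
Step 3: t₁/₂ = 0.6931/0.0947 = 7.319 min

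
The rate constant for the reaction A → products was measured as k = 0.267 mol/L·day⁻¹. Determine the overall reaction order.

zeroth order (0)

Step 1: The units of k for an nth-order reaction are (concentration)^(1-n)·(time)⁻¹.
Step 2: Here k has units mol/L·day⁻¹, so the concentration exponent is 1.
Step 3: 1 - n = 1 ⇒ n = 0. The reaction is zeroth order.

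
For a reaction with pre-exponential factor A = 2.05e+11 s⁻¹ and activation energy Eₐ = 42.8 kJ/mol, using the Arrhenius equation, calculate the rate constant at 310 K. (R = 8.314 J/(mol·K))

1.26e+04 s⁻¹

Step 1: Use the Arrhenius equation: k = A × exp(-Eₐ/RT)
Step 2: Convert Eₐ to J/mol: 42.8 kJ/mol = 42800 J/mol
Step 3: Calculate the exponent: -Eₐ/(RT) = -42800/(8.314 × 310) = -16.60627
Step 4: k = 2.05e+11 × exp(-16.60627)
Step 5: k = 2.05e+11 × 6.13746e-08 = 1.2582e+04 s⁻¹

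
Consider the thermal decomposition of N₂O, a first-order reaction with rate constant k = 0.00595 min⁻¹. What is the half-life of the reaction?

116.5 min

Step 1: For a first-order reaction, t₁/₂ = ln(2)/k
Step 2: t₁/₂ = ln(2)/0.00595
Step 3: t₁/₂ = 0.6931/0.00595 = 116.5 min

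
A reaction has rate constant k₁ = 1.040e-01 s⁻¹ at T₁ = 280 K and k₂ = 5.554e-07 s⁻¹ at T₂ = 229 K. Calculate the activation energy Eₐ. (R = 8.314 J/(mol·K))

126.9 kJ/mol

Step 1: Use the two-temperature Arrhenius form: ln(k₂/k₁) = -Eₐ/R × (1/T₂ - 1/T₁)
Step 2: ln(k₂/k₁) = ln(5.554e-07/1.040e-01) = ln(5.34038e-06) = -12.1402
Step 3: 1/T₂ - 1/T₁ = 1/229 - 1/280 = 7.953837e-04 K⁻¹
Step 4: Eₐ = -R × ln(k₂/k₁) / (1/T₂ - 1/T₁) = -8.314 × -12.1402 / 7.953837e-04
Step 5: Eₐ = 1.2690e+05 J/mol = 126.9 kJ/mol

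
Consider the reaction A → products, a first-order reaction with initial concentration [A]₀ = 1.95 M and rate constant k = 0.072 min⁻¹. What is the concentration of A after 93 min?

0.00241 M

Step 1: For a first-order reaction: [A] = [A]₀ × e^(-kt)
Step 2: [A] = 1.95 × e^(-0.072 × 93)
Step 3: [A] = 1.95 × e^(-6.696)
Step 4: [A] = 1.95 × 0.00123585 = 0.00241 M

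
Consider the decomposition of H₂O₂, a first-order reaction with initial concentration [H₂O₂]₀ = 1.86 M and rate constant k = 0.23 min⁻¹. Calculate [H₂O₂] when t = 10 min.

0.1865 M

Step 1: For a first-order reaction: [H₂O₂] = [H₂O₂]₀ × e^(-kt)
Step 2: [H₂O₂] = 1.86 × e^(-0.23 × 10)
Step 3: [H₂O₂] = 1.86 × e^(-2.3)
Step 4: [H₂O₂] = 1.86 × 0.100259 = 0.1865 M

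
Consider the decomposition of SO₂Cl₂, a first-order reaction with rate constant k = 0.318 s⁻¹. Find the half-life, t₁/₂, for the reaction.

2.18 s

Step 1: For a first-order reaction, t₁/₂ = ln(2)/k
Step 2: t₁/₂ = ln(2)/0.318
Step 3: t₁/₂ = 0.6931/0.318 = 2.18 s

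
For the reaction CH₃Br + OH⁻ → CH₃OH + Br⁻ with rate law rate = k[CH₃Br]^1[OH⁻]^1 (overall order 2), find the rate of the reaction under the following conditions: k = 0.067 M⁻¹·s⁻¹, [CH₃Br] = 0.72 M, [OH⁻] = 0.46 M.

0.02219 M/s

Step 1: The rate law is rate = k[CH₃Br]^1[OH⁻]^1, overall order = 1+1 = 2
Step 2: Substitute values: rate = 0.067 × (0.72)^1 × (0.46)^1
Step 3: rate = 0.067 × 0.72 × 0.46 = 0.0221904 M/s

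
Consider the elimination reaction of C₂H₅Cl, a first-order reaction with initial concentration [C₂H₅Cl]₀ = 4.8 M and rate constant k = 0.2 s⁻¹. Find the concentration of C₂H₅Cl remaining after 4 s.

2.157 M

Step 1: For a first-order reaction: [C₂H₅Cl] = [C₂H₅Cl]₀ × e^(-kt)
Step 2: [C₂H₅Cl] = 4.8 × e^(-0.2 × 4)
Step 3: [C₂H₅Cl] = 4.8 × e^(-0.8)
Step 4: [C₂H₅Cl] = 4.8 × 0.449329 = 2.157 M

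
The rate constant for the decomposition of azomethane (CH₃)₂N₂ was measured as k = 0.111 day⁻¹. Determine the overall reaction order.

first order (1)

Step 1: The units of k for an nth-order reaction are (concentration)^(1-n)·(time)⁻¹.
Step 2: Here k has units day⁻¹, so the concentration exponent is 0.
Step 3: 1 - n = 0 ⇒ n = 1. The reaction is first order.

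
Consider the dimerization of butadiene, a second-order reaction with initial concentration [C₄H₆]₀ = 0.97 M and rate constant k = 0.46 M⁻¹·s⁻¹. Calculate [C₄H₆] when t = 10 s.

0.1776 M

Step 1: For a second-order reaction: 1/[C₄H₆] = 1/[C₄H₆]₀ + kt
Step 2: 1/[C₄H₆] = 1/0.97 + 0.46 × 10
Step 3: 1/[C₄H₆] = 1.031 + 4.6 = 5.631
Step 4: [C₄H₆] = 1/5.631 = 0.1776 M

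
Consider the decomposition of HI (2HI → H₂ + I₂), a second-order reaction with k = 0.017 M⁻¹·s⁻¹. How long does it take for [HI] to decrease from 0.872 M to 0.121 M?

418.7 s

Step 1: For second-order: t = (1/[HI] - 1/[HI]₀)/k
Step 2: t = (1/0.121 - 1/0.872)/0.017
Step 3: t = (8.264 - 1.147)/0.017
Step 4: t = 7.118/0.017 = 418.7 s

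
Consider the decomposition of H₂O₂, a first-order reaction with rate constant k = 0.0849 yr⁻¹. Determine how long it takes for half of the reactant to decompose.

8.164 yr

Step 1: For a first-order reaction, t₁/₂ = ln(2)/k
Step 2: t₁/₂ = ln(2)/0.0849
Step 3: t₁/₂ = 0.6931/0.0849 = 8.164 yr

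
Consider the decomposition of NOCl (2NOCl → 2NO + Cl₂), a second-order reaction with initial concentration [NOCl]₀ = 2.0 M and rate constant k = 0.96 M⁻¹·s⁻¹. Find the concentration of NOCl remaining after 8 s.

0.1222 M

Step 1: For a second-order reaction: 1/[NOCl] = 1/[NOCl]₀ + kt
Step 2: 1/[NOCl] = 1/2.0 + 0.96 × 8
Step 3: 1/[NOCl] = 0.5 + 7.68 = 8.18
Step 4: [NOCl] = 1/8.18 = 0.1222 M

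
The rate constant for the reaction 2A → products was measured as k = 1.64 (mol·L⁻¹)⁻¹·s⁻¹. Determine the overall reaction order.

second order (2)

Step 1: The units of k for an nth-order reaction are (concentration)^(1-n)·(time)⁻¹.
Step 2: Here k has units (mol·L⁻¹)⁻¹·s⁻¹, so the concentration exponent is -1.
Step 3: 1 - n = -1 ⇒ n = 2. The reaction is second order.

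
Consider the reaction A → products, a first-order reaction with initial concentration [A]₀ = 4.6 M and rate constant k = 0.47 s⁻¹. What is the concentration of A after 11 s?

0.02615 M

Step 1: For a first-order reaction: [A] = [A]₀ × e^(-kt)
Step 2: [A] = 4.6 × e^(-0.47 × 11)
Step 3: [A] = 4.6 × e^(-5.17)
Step 4: [A] = 4.6 × 0.00568457 = 0.02615 M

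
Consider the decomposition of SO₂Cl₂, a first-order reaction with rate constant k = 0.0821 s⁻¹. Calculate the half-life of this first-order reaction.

8.443 s

Step 1: For a first-order reaction, t₁/₂ = ln(2)/k
Step 2: t₁/₂ = ln(2)/0.0821
Step 3: t₁/₂ = 0.6931/0.0821 = 8.443 s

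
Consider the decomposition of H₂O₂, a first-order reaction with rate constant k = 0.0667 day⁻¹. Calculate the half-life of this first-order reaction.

10.39 day

Step 1: For a first-order reaction, t₁/₂ = ln(2)/k
Step 2: t₁/₂ = ln(2)/0.0667
Step 3: t₁/₂ = 0.6931/0.0667 = 10.39 day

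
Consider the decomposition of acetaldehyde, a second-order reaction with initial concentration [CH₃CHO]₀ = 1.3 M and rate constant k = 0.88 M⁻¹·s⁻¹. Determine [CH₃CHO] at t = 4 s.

0.2331 M

Step 1: For a second-order reaction: 1/[CH₃CHO] = 1/[CH₃CHO]₀ + kt
Step 2: 1/[CH₃CHO] = 1/1.3 + 0.88 × 4
Step 3: 1/[CH₃CHO] = 0.7692 + 3.52 = 4.289
Step 4: [CH₃CHO] = 1/4.289 = 0.2331 M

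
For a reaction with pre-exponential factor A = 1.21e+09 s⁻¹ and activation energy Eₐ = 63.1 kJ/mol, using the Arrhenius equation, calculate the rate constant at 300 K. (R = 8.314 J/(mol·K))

1.25e-02 s⁻¹

Step 1: Use the Arrhenius equation: k = A × exp(-Eₐ/RT)
Step 2: Convert Eₐ to J/mol: 63.1 kJ/mol = 63100 J/mol
Step 3: Calculate the exponent: -Eₐ/(RT) = -63100/(8.314 × 300) = -25.29869
Step 4: k = 1.21e+09 × exp(-25.29869)
Step 5: k = 1.21e+09 × 1.03019e-11 = 1.2465e-02 s⁻¹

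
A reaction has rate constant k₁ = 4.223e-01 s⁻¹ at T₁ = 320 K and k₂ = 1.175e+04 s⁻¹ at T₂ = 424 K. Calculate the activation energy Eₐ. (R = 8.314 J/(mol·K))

111.0 kJ/mol

Step 1: Use the two-temperature Arrhenius form: ln(k₂/k₁) = -Eₐ/R × (1/T₂ - 1/T₁)
Step 2: ln(k₂/k₁) = ln(1.175e+04/4.223e-01) = ln(27823.8) = 10.2336
Step 3: 1/T₂ - 1/T₁ = 1/424 - 1/320 = -7.665094e-04 K⁻¹
Step 4: Eₐ = -R × ln(k₂/k₁) / (1/T₂ - 1/T₁) = -8.314 × 10.2336 / -7.665094e-04
Step 5: Eₐ = 1.1100e+05 J/mol = 111.0 kJ/mol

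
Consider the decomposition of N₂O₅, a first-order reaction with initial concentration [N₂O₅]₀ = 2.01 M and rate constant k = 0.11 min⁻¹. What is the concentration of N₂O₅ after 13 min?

0.481 M

Step 1: For a first-order reaction: [N₂O₅] = [N₂O₅]₀ × e^(-kt)
Step 2: [N₂O₅] = 2.01 × e^(-0.11 × 13)
Step 3: [N₂O₅] = 2.01 × e^(-1.43)
Step 4: [N₂O₅] = 2.01 × 0.239309 = 0.481 M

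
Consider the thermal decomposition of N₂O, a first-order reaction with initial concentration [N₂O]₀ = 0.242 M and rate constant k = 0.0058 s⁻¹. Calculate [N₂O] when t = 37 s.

0.1953 M

Step 1: For a first-order reaction: [N₂O] = [N₂O]₀ × e^(-kt)
Step 2: [N₂O] = 0.242 × e^(-0.0058 × 37)
Step 3: [N₂O] = 0.242 × e^(-0.2146)
Step 4: [N₂O] = 0.242 × 0.806864 = 0.1953 M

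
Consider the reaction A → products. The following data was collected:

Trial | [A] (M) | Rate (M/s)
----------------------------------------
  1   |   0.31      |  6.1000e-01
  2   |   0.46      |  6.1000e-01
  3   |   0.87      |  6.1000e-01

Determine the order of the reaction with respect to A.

zeroth order (0)

Step 1: Compare trials - when concentration changes, rate stays constant.
Step 2: rate₂/rate₁ = 6.1000e-01/6.1000e-01 = 1
Step 3: [A]₂/[A]₁ = 0.46/0.31 = 1.484
Step 4: Since rate ratio ≈ (conc ratio)^0, the reaction is zeroth order.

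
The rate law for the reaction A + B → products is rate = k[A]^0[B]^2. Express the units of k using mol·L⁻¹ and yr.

(mol·L⁻¹)⁻¹·yr⁻¹

Step 1: Overall order = 0 + 2 = 2.
Step 2: rate has units mol·L⁻¹·yr⁻¹; [A]^0[B]^2 has units (mol·L⁻¹)^2.
Step 3: k = rate/([A]^0[B]^2), so units of k = (mol·L⁻¹)^(1-2)·yr⁻¹ = (mol·L⁻¹)⁻¹·yr⁻¹.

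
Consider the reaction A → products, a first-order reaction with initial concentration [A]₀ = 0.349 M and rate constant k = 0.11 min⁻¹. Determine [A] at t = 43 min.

0.00308 M

Step 1: For a first-order reaction: [A] = [A]₀ × e^(-kt)
Step 2: [A] = 0.349 × e^(-0.11 × 43)
Step 3: [A] = 0.349 × e^(-4.73)
Step 4: [A] = 0.349 × 0.00882647 = 0.00308 M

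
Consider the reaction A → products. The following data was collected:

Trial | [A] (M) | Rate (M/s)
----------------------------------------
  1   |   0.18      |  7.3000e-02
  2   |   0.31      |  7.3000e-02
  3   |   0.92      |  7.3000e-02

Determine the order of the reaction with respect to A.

zeroth order (0)

Step 1: Compare trials - when concentration changes, rate stays constant.
Step 2: rate₂/rate₁ = 7.3000e-02/7.3000e-02 = 1
Step 3: [A]₂/[A]₁ = 0.31/0.18 = 1.722
Step 4: Since rate ratio ≈ (conc ratio)^0, the reaction is zeroth order.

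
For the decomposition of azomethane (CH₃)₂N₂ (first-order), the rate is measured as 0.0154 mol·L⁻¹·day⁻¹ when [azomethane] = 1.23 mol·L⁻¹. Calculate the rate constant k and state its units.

0.01252 day⁻¹

Step 1: rate = k[azomethane]^1, so k = rate / [azomethane]^1.
Step 2: k = 0.0154 / (1.23)^1 = 0.0154 / 1.23.
Step 3: k = 0.01252 day⁻¹.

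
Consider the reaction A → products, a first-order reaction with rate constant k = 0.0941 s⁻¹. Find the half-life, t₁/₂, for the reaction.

7.366 s

Step 1: For a first-order reaction, t₁/₂ = ln(2)/k
Step 2: t₁/₂ = ln(2)/0.0941
Step 3: t₁/₂ = 0.6931/0.0941 = 7.366 s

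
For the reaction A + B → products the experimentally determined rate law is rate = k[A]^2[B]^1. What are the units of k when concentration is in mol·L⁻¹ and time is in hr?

(mol·L⁻¹)⁻²·hr⁻¹

Step 1: Overall order = 2 + 1 = 3.
Step 2: rate has units mol·L⁻¹·hr⁻¹; [A]^2[B]^1 has units (mol·L⁻¹)^3.
Step 3: k = rate/([A]^2[B]^1), so units of k = (mol·L⁻¹)^(1-3)·hr⁻¹ = (mol·L⁻¹)⁻²·hr⁻¹.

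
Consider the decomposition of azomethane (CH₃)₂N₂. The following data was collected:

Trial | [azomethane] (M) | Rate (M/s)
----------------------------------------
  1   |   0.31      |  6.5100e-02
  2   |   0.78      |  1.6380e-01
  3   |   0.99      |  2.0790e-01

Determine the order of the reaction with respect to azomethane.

first order (1)

Step 1: Compare trials to find order n where rate₂/rate₁ = ([azomethane]₂/[azomethane]₁)^n
Step 2: rate₂/rate₁ = 1.6380e-01/6.5100e-02 = 2.516
Step 3: [azomethane]₂/[azomethane]₁ = 0.78/0.31 = 2.516
Step 4: n = ln(2.516)/ln(2.516) = 1.00 ≈ 1
Step 5: The reaction is first order in azomethane.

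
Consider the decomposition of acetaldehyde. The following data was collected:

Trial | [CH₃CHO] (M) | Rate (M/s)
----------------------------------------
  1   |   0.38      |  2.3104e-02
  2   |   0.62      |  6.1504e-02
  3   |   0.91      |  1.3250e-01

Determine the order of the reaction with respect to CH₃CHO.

second order (2)

Step 1: Compare trials to find order n where rate₂/rate₁ = ([CH₃CHO]₂/[CH₃CHO]₁)^n
Step 2: rate₂/rate₁ = 6.1504e-02/2.3104e-02 = 2.662
Step 3: [CH₃CHO]₂/[CH₃CHO]₁ = 0.62/0.38 = 1.632
Step 4: n = ln(2.662)/ln(1.632) = 2.00 ≈ 2
Step 5: The reaction is second order in CH₃CHO.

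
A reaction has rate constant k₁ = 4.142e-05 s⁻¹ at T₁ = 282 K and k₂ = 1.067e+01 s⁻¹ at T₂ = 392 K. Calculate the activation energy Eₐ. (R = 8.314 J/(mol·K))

104.1 kJ/mol

Step 1: Use the two-temperature Arrhenius form: ln(k₂/k₁) = -Eₐ/R × (1/T₂ - 1/T₁)
Step 2: ln(k₂/k₁) = ln(1.067e+01/4.142e-05) = ln(257605) = 12.4592
Step 3: 1/T₂ - 1/T₁ = 1/392 - 1/282 = -9.950789e-04 K⁻¹
Step 4: Eₐ = -R × ln(k₂/k₁) / (1/T₂ - 1/T₁) = -8.314 × 12.4592 / -9.950789e-04
Step 5: Eₐ = 1.0410e+05 J/mol = 104.1 kJ/mol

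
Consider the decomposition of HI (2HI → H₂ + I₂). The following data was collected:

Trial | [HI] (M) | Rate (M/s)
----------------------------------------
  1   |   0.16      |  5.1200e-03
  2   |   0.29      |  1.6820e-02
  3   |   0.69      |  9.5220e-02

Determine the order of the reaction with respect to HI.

second order (2)

Step 1: Compare trials to find order n where rate₂/rate₁ = ([HI]₂/[HI]₁)^n
Step 2: rate₂/rate₁ = 1.6820e-02/5.1200e-03 = 3.285
Step 3: [HI]₂/[HI]₁ = 0.29/0.16 = 1.812
Step 4: n = ln(3.285)/ln(1.812) = 2.00 ≈ 2
Step 5: The reaction is second order in HI.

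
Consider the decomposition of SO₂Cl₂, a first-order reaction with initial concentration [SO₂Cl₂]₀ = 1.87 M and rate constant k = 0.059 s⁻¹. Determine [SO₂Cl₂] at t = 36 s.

0.2236 M

Step 1: For a first-order reaction: [SO₂Cl₂] = [SO₂Cl₂]₀ × e^(-kt)
Step 2: [SO₂Cl₂] = 1.87 × e^(-0.059 × 36)
Step 3: [SO₂Cl₂] = 1.87 × e^(-2.124)
Step 4: [SO₂Cl₂] = 1.87 × 0.119552 = 0.2236 M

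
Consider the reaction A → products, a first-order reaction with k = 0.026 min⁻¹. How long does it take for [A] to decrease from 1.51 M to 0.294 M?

62.93 min

Step 1: For first-order: t = ln([A]₀/[A])/k
Step 2: t = ln(1.51/0.294)/0.026
Step 3: t = ln(5.136)/0.026
Step 4: t = 1.636/0.026 = 62.93 min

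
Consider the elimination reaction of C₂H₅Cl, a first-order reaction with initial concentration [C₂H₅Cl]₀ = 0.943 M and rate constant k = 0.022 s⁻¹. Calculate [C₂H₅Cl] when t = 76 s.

0.1772 M

Step 1: For a first-order reaction: [C₂H₅Cl] = [C₂H₅Cl]₀ × e^(-kt)
Step 2: [C₂H₅Cl] = 0.943 × e^(-0.022 × 76)
Step 3: [C₂H₅Cl] = 0.943 × e^(-1.672)
Step 4: [C₂H₅Cl] = 0.943 × 0.187871 = 0.1772 M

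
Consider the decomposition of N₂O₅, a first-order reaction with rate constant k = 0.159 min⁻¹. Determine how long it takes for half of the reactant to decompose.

4.359 min

Step 1: For a first-order reaction, t₁/₂ = ln(2)/k
Step 2: t₁/₂ = ln(2)/0.159
Step 3: t₁/₂ = 0.6931/0.159 = 4.359 min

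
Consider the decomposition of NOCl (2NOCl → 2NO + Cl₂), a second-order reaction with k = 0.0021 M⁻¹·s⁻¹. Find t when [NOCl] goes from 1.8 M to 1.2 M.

132.3 s

Step 1: For second-order: t = (1/[NOCl] - 1/[NOCl]₀)/k
Step 2: t = (1/1.2 - 1/1.8)/0.0021
Step 3: t = (0.8333 - 0.5556)/0.0021
Step 4: t = 0.2778/0.0021 = 132.3 s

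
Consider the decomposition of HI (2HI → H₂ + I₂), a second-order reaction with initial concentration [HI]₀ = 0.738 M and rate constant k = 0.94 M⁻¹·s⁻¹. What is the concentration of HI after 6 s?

0.143 M

Step 1: For a second-order reaction: 1/[HI] = 1/[HI]₀ + kt
Step 2: 1/[HI] = 1/0.738 + 0.94 × 6
Step 3: 1/[HI] = 1.355 + 5.64 = 6.995
Step 4: [HI] = 1/6.995 = 0.143 M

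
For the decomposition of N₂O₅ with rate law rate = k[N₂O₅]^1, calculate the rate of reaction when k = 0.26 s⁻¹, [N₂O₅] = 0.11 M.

0.0286 M/s

Step 1: Identify the rate law: rate = k[N₂O₅]^1
Step 2: Substitute values: rate = 0.26 × (0.11)^1
Step 3: Calculate: rate = 0.26 × 0.11 = 0.0286 M/s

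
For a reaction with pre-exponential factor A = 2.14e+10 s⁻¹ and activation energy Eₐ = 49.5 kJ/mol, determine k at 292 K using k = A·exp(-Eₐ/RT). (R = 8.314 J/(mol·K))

2.99e+01 s⁻¹

Step 1: Use the Arrhenius equation: k = A × exp(-Eₐ/RT)
Step 2: Convert Eₐ to J/mol: 49.5 kJ/mol = 49500 J/mol
Step 3: Calculate the exponent: -Eₐ/(RT) = -49500/(8.314 × 292) = -20.38977
Step 4: k = 2.14e+10 × exp(-20.38977)
Step 5: k = 2.14e+10 × 1.39584e-09 = 2.9871e+01 s⁻¹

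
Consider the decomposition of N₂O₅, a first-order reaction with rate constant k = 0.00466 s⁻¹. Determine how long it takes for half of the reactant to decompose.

148.7 s

Step 1: For a first-order reaction, t₁/₂ = ln(2)/k
Step 2: t₁/₂ = ln(2)/0.00466
Step 3: t₁/₂ = 0.6931/0.00466 = 148.7 s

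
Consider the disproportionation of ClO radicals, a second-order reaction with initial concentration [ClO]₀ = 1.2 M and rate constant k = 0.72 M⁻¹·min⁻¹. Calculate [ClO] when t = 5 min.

0.2256 M

Step 1: For a second-order reaction: 1/[ClO] = 1/[ClO]₀ + kt
Step 2: 1/[ClO] = 1/1.2 + 0.72 × 5
Step 3: 1/[ClO] = 0.8333 + 3.6 = 4.433
Step 4: [ClO] = 1/4.433 = 0.2256 M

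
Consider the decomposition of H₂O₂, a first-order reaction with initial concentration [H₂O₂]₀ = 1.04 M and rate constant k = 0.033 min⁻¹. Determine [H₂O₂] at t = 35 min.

0.3277 M

Step 1: For a first-order reaction: [H₂O₂] = [H₂O₂]₀ × e^(-kt)
Step 2: [H₂O₂] = 1.04 × e^(-0.033 × 35)
Step 3: [H₂O₂] = 1.04 × e^(-1.155)
Step 4: [H₂O₂] = 1.04 × 0.315058 = 0.3277 M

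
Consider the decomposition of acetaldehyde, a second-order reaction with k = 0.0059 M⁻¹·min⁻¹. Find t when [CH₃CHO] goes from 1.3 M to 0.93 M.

51.87 min

Step 1: For second-order: t = (1/[CH₃CHO] - 1/[CH₃CHO]₀)/k
Step 2: t = (1/0.93 - 1/1.3)/0.0059
Step 3: t = (1.075 - 0.7692)/0.0059
Step 4: t = 0.306/0.0059 = 51.87 min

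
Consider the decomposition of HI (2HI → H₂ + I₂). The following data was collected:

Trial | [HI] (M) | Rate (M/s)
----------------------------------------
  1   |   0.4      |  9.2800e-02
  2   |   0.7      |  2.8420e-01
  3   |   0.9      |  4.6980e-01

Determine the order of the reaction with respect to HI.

second order (2)

Step 1: Compare trials to find order n where rate₂/rate₁ = ([HI]₂/[HI]₁)^n
Step 2: rate₂/rate₁ = 2.8420e-01/9.2800e-02 = 3.062
Step 3: [HI]₂/[HI]₁ = 0.7/0.4 = 1.75
Step 4: n = ln(3.062)/ln(1.75) = 2.00 ≈ 2
Step 5: The reaction is second order in HI.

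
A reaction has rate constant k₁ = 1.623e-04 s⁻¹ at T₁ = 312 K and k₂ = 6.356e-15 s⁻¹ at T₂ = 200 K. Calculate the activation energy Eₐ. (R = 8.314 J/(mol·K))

111.0 kJ/mol

Step 1: Use the two-temperature Arrhenius form: ln(k₂/k₁) = -Eₐ/R × (1/T₂ - 1/T₁)
Step 2: ln(k₂/k₁) = ln(6.356e-15/1.623e-04) = ln(3.9162e-11) = -23.9633
Step 3: 1/T₂ - 1/T₁ = 1/200 - 1/312 = 1.794872e-03 K⁻¹
Step 4: Eₐ = -R × ln(k₂/k₁) / (1/T₂ - 1/T₁) = -8.314 × -23.9633 / 1.794872e-03
Step 5: Eₐ = 1.1100e+05 J/mol = 111.0 kJ/mol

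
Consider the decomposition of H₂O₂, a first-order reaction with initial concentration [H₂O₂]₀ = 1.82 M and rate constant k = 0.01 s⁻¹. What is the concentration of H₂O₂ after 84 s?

0.7857 M

Step 1: For a first-order reaction: [H₂O₂] = [H₂O₂]₀ × e^(-kt)
Step 2: [H₂O₂] = 1.82 × e^(-0.01 × 84)
Step 3: [H₂O₂] = 1.82 × e^(-0.84)
Step 4: [H₂O₂] = 1.82 × 0.431711 = 0.7857 M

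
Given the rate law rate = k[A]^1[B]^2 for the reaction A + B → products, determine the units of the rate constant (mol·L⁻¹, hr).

(mol·L⁻¹)⁻²·hr⁻¹

Step 1: Overall order = 1 + 2 = 3.
Step 2: rate has units mol·L⁻¹·hr⁻¹; [A]^1[B]^2 has units (mol·L⁻¹)^3.
Step 3: k = rate/([A]^1[B]^2), so units of k = (mol·L⁻¹)^(1-3)·hr⁻¹ = (mol·L⁻¹)⁻²·hr⁻¹.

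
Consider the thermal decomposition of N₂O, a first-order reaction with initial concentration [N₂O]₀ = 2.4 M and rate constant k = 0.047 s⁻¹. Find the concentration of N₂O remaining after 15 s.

1.186 M

Step 1: For a first-order reaction: [N₂O] = [N₂O]₀ × e^(-kt)
Step 2: [N₂O] = 2.4 × e^(-0.047 × 15)
Step 3: [N₂O] = 2.4 × e^(-0.705)
Step 4: [N₂O] = 2.4 × 0.494109 = 1.186 M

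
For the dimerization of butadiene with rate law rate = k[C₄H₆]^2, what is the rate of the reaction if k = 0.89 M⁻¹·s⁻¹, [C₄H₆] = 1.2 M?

1.282 M/s

Step 1: Identify the rate law: rate = k[C₄H₆]^2
Step 2: Substitute values: rate = 0.89 × (1.2)^2
Step 3: Calculate: rate = 0.89 × 1.44 = 1.2816 M/s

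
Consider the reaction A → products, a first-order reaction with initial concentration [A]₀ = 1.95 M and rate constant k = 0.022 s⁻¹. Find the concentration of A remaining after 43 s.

0.7572 M

Step 1: For a first-order reaction: [A] = [A]₀ × e^(-kt)
Step 2: [A] = 1.95 × e^(-0.022 × 43)
Step 3: [A] = 1.95 × e^(-0.946)
Step 4: [A] = 1.95 × 0.388291 = 0.7572 M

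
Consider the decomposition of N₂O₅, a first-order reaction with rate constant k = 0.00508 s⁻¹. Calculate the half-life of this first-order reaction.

136.4 s

Step 1: For a first-order reaction, t₁/₂ = ln(2)/k
Step 2: t₁/₂ = ln(2)/0.00508
Step 3: t₁/₂ = 0.6931/0.00508 = 136.4 s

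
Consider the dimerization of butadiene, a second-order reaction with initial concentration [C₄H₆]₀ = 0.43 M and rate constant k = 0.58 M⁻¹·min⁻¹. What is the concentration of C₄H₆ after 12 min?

0.1077 M

Step 1: For a second-order reaction: 1/[C₄H₆] = 1/[C₄H₆]₀ + kt
Step 2: 1/[C₄H₆] = 1/0.43 + 0.58 × 12
Step 3: 1/[C₄H₆] = 2.326 + 6.96 = 9.286
Step 4: [C₄H₆] = 1/9.286 = 0.1077 M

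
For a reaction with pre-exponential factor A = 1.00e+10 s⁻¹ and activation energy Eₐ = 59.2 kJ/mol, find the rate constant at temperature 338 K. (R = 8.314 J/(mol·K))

7.09e+00 s⁻¹

Step 1: Use the Arrhenius equation: k = A × exp(-Eₐ/RT)
Step 2: Convert Eₐ to J/mol: 59.2 kJ/mol = 59200 J/mol
Step 3: Calculate the exponent: -Eₐ/(RT) = -59200/(8.314 × 338) = -21.06663
Step 4: k = 1.00e+10 × exp(-21.06663)
Step 5: k = 1.00e+10 × 7.09380e-10 = 7.0938e+00 s⁻¹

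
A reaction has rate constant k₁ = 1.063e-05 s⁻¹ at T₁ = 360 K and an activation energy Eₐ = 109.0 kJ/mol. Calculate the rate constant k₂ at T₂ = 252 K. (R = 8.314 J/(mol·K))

1.771e-12 s⁻¹

Step 1: Use the two-temperature Arrhenius form: ln(k₂/k₁) = -Eₐ/R × (1/T₂ - 1/T₁)
Step 2: Convert Eₐ to J/mol: 109.0 kJ/mol = 109000 J/mol
Step 3: 1/T₂ - 1/T₁ = 1/252 - 1/360 = 1.190476e-03 K⁻¹
Step 4: ln(k₂/k₁) = -109000/8.314 × 1.190476e-03 = -15.60764
Step 5: k₂ = k₁ × exp(-15.60764) = 1.063e-05 × 1.66605e-07 = 1.771e-12 s⁻¹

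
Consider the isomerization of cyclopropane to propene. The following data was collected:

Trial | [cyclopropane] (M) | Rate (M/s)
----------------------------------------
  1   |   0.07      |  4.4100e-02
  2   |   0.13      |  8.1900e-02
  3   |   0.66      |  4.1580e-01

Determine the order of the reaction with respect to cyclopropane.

first order (1)

Step 1: Compare trials to find order n where rate₂/rate₁ = ([cyclopropane]₂/[cyclopropane]₁)^n
Step 2: rate₂/rate₁ = 8.1900e-02/4.4100e-02 = 1.857
Step 3: [cyclopropane]₂/[cyclopropane]₁ = 0.13/0.07 = 1.857
Step 4: n = ln(1.857)/ln(1.857) = 1.00 ≈ 1
Step 5: The reaction is first order in cyclopropane.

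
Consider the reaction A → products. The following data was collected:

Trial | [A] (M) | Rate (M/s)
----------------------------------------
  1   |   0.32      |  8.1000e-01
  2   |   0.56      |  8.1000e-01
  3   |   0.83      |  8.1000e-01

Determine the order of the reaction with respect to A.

zeroth order (0)

Step 1: Compare trials - when concentration changes, rate stays constant.
Step 2: rate₂/rate₁ = 8.1000e-01/8.1000e-01 = 1
Step 3: [A]₂/[A]₁ = 0.56/0.32 = 1.75
Step 4: Since rate ratio ≈ (conc ratio)^0, the reaction is zeroth order.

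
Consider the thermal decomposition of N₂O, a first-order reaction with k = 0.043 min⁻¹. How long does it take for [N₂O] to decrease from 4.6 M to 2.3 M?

16.12 min

Step 1: For first-order: t = ln([N₂O]₀/[N₂O])/k
Step 2: t = ln(4.6/2.3)/0.043
Step 3: t = ln(2)/0.043
Step 4: t = 0.6931/0.043 = 16.12 min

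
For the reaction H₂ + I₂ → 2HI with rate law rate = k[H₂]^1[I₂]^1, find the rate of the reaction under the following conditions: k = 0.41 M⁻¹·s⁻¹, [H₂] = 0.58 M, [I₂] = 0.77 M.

0.1831 M/s

Step 1: The rate law is rate = k[H₂]^1[I₂]^1
Step 2: Substitute: rate = 0.41 × (0.58)^1 × (0.77)^1
Step 3: rate = 0.41 × 0.58 × 0.77 = 0.183106 M/s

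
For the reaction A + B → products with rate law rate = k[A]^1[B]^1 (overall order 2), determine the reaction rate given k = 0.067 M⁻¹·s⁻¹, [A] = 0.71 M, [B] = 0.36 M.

0.01713 M/s

Step 1: The rate law is rate = k[A]^1[B]^1, overall order = 1+1 = 2
Step 2: Substitute values: rate = 0.067 × (0.71)^1 × (0.36)^1
Step 3: rate = 0.067 × 0.71 × 0.36 = 0.0171252 M/s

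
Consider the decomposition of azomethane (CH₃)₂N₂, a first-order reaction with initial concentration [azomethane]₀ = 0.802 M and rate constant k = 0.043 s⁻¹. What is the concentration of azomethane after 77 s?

0.02926 M

Step 1: For a first-order reaction: [azomethane] = [azomethane]₀ × e^(-kt)
Step 2: [azomethane] = 0.802 × e^(-0.043 × 77)
Step 3: [azomethane] = 0.802 × e^(-3.311)
Step 4: [azomethane] = 0.802 × 0.0364797 = 0.02926 M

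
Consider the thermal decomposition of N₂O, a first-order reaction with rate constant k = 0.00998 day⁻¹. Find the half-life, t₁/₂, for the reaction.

69.45 day

Step 1: For a first-order reaction, t₁/₂ = ln(2)/k
Step 2: t₁/₂ = ln(2)/0.00998
Step 3: t₁/₂ = 0.6931/0.00998 = 69.45 day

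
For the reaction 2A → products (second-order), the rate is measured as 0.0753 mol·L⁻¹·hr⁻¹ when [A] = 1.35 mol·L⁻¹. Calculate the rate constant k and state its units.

0.04132 (mol·L⁻¹)⁻¹·hr⁻¹

Step 1: rate = k[A]^2, so k = rate / [A]^2.
Step 2: k = 0.0753 / (1.35)^2 = 0.0753 / 1.823.
Step 3: k = 0.04132 (mol·L⁻¹)⁻¹·hr⁻¹.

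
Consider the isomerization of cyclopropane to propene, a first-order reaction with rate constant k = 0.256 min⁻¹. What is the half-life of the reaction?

2.708 min

Step 1: For a first-order reaction, t₁/₂ = ln(2)/k
Step 2: t₁/₂ = ln(2)/0.256
Step 3: t₁/₂ = 0.6931/0.256 = 2.708 min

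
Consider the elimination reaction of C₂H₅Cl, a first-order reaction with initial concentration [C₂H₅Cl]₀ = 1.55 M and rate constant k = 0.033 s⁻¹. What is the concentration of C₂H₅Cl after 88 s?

0.08495 M

Step 1: For a first-order reaction: [C₂H₅Cl] = [C₂H₅Cl]₀ × e^(-kt)
Step 2: [C₂H₅Cl] = 1.55 × e^(-0.033 × 88)
Step 3: [C₂H₅Cl] = 1.55 × e^(-2.904)
Step 4: [C₂H₅Cl] = 1.55 × 0.0548036 = 0.08495 M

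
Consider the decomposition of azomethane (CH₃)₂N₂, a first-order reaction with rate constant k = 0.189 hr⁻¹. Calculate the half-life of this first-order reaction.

3.667 hr

Step 1: For a first-order reaction, t₁/₂ = ln(2)/k
Step 2: t₁/₂ = ln(2)/0.189
Step 3: t₁/₂ = 0.6931/0.189 = 3.667 hr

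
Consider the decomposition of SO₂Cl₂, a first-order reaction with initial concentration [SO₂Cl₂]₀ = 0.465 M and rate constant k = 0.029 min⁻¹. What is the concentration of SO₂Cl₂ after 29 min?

0.2005 M

Step 1: For a first-order reaction: [SO₂Cl₂] = [SO₂Cl₂]₀ × e^(-kt)
Step 2: [SO₂Cl₂] = 0.465 × e^(-0.029 × 29)
Step 3: [SO₂Cl₂] = 0.465 × e^(-0.841)
Step 4: [SO₂Cl₂] = 0.465 × 0.431279 = 0.2005 M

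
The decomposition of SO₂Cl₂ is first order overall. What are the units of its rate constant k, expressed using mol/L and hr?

hr⁻¹

Step 1: For overall order n, rate = k × (concentration)^n.
Step 2: Rate has units mol/L·hr⁻¹; concentration term has units (mol/L)^1.
Step 3: k = rate / (concentration)^n, so units of k = (mol/L)^(1-1)·hr⁻¹ = hr⁻¹.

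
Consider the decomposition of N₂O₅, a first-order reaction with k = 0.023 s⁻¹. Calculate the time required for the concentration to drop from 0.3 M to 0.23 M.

11.55 s

Step 1: For first-order: t = ln([N₂O₅]₀/[N₂O₅])/k
Step 2: t = ln(0.3/0.23)/0.023
Step 3: t = ln(1.304)/0.023
Step 4: t = 0.2657/0.023 = 11.55 s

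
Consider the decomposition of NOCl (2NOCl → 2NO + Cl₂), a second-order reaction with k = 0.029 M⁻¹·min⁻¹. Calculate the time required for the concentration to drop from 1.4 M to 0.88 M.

14.55 min

Step 1: For second-order: t = (1/[NOCl] - 1/[NOCl]₀)/k
Step 2: t = (1/0.88 - 1/1.4)/0.029
Step 3: t = (1.136 - 0.7143)/0.029
Step 4: t = 0.4221/0.029 = 14.55 min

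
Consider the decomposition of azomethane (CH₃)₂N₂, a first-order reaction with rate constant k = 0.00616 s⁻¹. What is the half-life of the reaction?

112.5 s

Step 1: For a first-order reaction, t₁/₂ = ln(2)/k
Step 2: t₁/₂ = ln(2)/0.00616
Step 3: t₁/₂ = 0.6931/0.00616 = 112.5 s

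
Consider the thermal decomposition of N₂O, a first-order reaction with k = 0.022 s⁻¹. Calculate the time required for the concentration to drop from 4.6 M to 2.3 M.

31.51 s

Step 1: For first-order: t = ln([N₂O]₀/[N₂O])/k
Step 2: t = ln(4.6/2.3)/0.022
Step 3: t = ln(2)/0.022
Step 4: t = 0.6931/0.022 = 31.51 s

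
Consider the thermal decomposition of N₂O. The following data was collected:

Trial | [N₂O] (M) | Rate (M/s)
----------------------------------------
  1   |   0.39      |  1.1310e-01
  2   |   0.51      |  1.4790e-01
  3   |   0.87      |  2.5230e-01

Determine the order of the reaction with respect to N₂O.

first order (1)

Step 1: Compare trials to find order n where rate₂/rate₁ = ([N₂O]₂/[N₂O]₁)^n
Step 2: rate₂/rate₁ = 1.4790e-01/1.1310e-01 = 1.308
Step 3: [N₂O]₂/[N₂O]₁ = 0.51/0.39 = 1.308
Step 4: n = ln(1.308)/ln(1.308) = 1.00 ≈ 1
Step 5: The reaction is first order in N₂O.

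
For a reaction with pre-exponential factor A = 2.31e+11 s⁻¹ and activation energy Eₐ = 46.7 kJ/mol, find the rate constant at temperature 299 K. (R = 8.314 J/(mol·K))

1.60e+03 s⁻¹

Step 1: Use the Arrhenius equation: k = A × exp(-Eₐ/RT)
Step 2: Convert Eₐ to J/mol: 46.7 kJ/mol = 46700 J/mol
Step 3: Calculate the exponent: -Eₐ/(RT) = -46700/(8.314 × 299) = -18.78606
Step 4: k = 2.31e+11 × exp(-18.78606)
Step 5: k = 2.31e+11 × 6.93933e-09 = 1.6030e+03 s⁻¹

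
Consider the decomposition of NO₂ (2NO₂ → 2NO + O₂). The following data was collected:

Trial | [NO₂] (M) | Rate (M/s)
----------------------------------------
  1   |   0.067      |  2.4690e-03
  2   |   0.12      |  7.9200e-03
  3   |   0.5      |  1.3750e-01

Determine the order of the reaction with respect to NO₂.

second order (2)

Step 1: Compare trials to find order n where rate₂/rate₁ = ([NO₂]₂/[NO₂]₁)^n
Step 2: rate₂/rate₁ = 7.9200e-03/2.4690e-03 = 3.208
Step 3: [NO₂]₂/[NO₂]₁ = 0.12/0.067 = 1.791
Step 4: n = ln(3.208)/ln(1.791) = 2.00 ≈ 2
Step 5: The reaction is second order in NO₂.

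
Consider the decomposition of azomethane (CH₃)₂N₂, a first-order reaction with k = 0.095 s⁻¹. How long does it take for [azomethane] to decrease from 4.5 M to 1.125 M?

14.59 s

Step 1: For first-order: t = ln([azomethane]₀/[azomethane])/k
Step 2: t = ln(4.5/1.125)/0.095
Step 3: t = ln(4)/0.095
Step 4: t = 1.386/0.095 = 14.59 s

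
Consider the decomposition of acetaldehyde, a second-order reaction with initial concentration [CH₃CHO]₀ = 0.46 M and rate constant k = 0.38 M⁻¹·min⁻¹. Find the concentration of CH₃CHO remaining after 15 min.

0.127 M

Step 1: For a second-order reaction: 1/[CH₃CHO] = 1/[CH₃CHO]₀ + kt
Step 2: 1/[CH₃CHO] = 1/0.46 + 0.38 × 15
Step 3: 1/[CH₃CHO] = 2.174 + 5.7 = 7.874
Step 4: [CH₃CHO] = 1/7.874 = 0.127 M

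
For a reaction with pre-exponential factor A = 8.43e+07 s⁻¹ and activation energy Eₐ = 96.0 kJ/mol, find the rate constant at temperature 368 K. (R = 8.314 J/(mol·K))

1.99e-06 s⁻¹

Step 1: Use the Arrhenius equation: k = A × exp(-Eₐ/RT)
Step 2: Convert Eₐ to J/mol: 96.0 kJ/mol = 96000 J/mol
Step 3: Calculate the exponent: -Eₐ/(RT) = -96000/(8.314 × 368) = -31.37714
Step 4: k = 8.43e+07 × exp(-31.37714)
Step 5: k = 8.43e+07 × 2.36092e-14 = 1.9903e-06 s⁻¹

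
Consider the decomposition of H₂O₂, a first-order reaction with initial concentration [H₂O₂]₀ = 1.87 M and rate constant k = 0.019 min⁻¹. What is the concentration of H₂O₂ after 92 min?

0.3256 M

Step 1: For a first-order reaction: [H₂O₂] = [H₂O₂]₀ × e^(-kt)
Step 2: [H₂O₂] = 1.87 × e^(-0.019 × 92)
Step 3: [H₂O₂] = 1.87 × e^(-1.748)
Step 4: [H₂O₂] = 1.87 × 0.174122 = 0.3256 M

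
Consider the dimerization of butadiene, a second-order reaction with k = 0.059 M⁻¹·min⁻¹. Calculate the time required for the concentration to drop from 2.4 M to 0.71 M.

16.81 min

Step 1: For second-order: t = (1/[C₄H₆] - 1/[C₄H₆]₀)/k
Step 2: t = (1/0.71 - 1/2.4)/0.059
Step 3: t = (1.408 - 0.4167)/0.059
Step 4: t = 0.9918/0.059 = 16.81 min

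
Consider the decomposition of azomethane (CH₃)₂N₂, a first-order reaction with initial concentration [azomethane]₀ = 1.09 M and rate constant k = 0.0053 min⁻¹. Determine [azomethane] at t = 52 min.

0.8274 M

Step 1: For a first-order reaction: [azomethane] = [azomethane]₀ × e^(-kt)
Step 2: [azomethane] = 1.09 × e^(-0.0053 × 52)
Step 3: [azomethane] = 1.09 × e^(-0.2756)
Step 4: [azomethane] = 1.09 × 0.759117 = 0.8274 M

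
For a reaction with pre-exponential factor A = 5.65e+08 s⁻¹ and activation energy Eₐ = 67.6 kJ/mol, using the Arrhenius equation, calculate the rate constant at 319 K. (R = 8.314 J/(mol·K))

4.81e-03 s⁻¹

Step 1: Use the Arrhenius equation: k = A × exp(-Eₐ/RT)
Step 2: Convert Eₐ to J/mol: 67.6 kJ/mol = 67600 J/mol
Step 3: Calculate the exponent: -Eₐ/(RT) = -67600/(8.314 × 319) = -25.48860
Step 4: k = 5.65e+08 × exp(-25.48860)
Step 5: k = 5.65e+08 × 8.52004e-12 = 4.8138e-03 s⁻¹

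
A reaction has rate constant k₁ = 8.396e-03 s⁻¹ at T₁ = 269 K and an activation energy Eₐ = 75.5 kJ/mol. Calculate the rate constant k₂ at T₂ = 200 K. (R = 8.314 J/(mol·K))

7.345e-08 s⁻¹

Step 1: Use the two-temperature Arrhenius form: ln(k₂/k₁) = -Eₐ/R × (1/T₂ - 1/T₁)
Step 2: Convert Eₐ to J/mol: 75.5 kJ/mol = 75500 J/mol
Step 3: 1/T₂ - 1/T₁ = 1/200 - 1/269 = 1.282528e-03 K⁻¹
Step 4: ln(k₂/k₁) = -75500/8.314 × 1.282528e-03 = -11.64672
Step 5: k₂ = k₁ × exp(-11.64672) = 8.396e-03 × 8.74770e-06 = 7.345e-08 s⁻¹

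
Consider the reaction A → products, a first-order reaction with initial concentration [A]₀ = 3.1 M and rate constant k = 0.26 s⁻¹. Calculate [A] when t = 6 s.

0.6514 M

Step 1: For a first-order reaction: [A] = [A]₀ × e^(-kt)
Step 2: [A] = 3.1 × e^(-0.26 × 6)
Step 3: [A] = 3.1 × e^(-1.56)
Step 4: [A] = 3.1 × 0.210136 = 0.6514 M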